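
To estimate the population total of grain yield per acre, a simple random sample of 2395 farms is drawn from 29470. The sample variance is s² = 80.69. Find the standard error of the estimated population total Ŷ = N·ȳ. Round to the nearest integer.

5185

Var(Ŷ) = N²·Var(ȳ) = N²·(1 − n/N)·s²/n.
f = 2395/29470 = 0.08126909; Var(ȳ) = 0.91873091·80.69/2395 = 0.030952984.
Var(Ŷ) = 29470² · 0.030952984 = 2.6882075 × 10^7.
SE(Ŷ) = √(2.6882075 × 10^7) = 5185.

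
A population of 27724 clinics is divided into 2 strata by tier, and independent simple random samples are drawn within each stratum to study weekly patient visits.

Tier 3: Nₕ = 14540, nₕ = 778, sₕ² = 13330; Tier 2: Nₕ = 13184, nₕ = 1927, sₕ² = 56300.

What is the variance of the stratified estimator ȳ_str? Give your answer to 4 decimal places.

10.1019

Var(ȳ_str) = Σₕ Wₕ²(1 − fₕ)sₕ²/nₕ with Wₕ = Nₕ/N, N = 27724.
Tier 3: Wₕ = 0.52445535; term = 0.52445535²·(1 − 0.05350757)·13330/778 = 4.4605122.
Tier 2: Wₕ = 0.47554465; term = 0.47554465²·(1 − 0.14616201)·56300/1927 = 5.6413723.
Sum = 10.101885.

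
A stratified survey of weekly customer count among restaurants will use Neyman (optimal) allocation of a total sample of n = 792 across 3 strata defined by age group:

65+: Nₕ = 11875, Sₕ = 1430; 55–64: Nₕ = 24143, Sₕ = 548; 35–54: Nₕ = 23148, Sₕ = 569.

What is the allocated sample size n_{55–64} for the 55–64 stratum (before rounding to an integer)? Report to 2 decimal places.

Neyman allocation: nₕ = n·NₕSₕ / Σⱼ NⱼSⱼ.
Σ NⱼSⱼ = 11875·1430 + 24143·548 + 23148·569 = 4.3382826 × 10^7.
n_{55–64} = 792·24143·548 / (4.3382826 × 10^7) = 241.53.

241.53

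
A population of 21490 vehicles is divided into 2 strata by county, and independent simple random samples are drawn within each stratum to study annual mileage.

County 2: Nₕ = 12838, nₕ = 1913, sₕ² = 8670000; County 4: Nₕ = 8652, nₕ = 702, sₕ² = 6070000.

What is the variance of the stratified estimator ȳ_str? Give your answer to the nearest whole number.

Var(ȳ_str) = Σₕ Wₕ²(1 − fₕ)sₕ²/nₕ with Wₕ = Nₕ/N, N = 21490.
County 2: Wₕ = 0.59739414; term = 0.59739414²·(1 − 0.14901075)·8670000/1913 = 1376.4173.
County 4: Wₕ = 0.40260586; term = 0.40260586²·(1 − 0.08113731)·6070000/702 = 1287.8414.
Sum = 2664.2587.

2664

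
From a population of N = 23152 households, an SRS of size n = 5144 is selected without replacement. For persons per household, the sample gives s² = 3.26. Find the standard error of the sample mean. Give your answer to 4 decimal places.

0.0222

Under SRS without replacement, Var(ȳ) = (1 − f)·s²/n with f = n/N = 5144/23152 = 0.22218383.
Var(ȳ) = (1 − 0.22218383)·3.26/5144 = 0.77781617·6.3374806 × 10^-4 = 4.9293949 × 10^-4.
SE(ȳ) = √(4.9293949 × 10^-4) = 0.0222.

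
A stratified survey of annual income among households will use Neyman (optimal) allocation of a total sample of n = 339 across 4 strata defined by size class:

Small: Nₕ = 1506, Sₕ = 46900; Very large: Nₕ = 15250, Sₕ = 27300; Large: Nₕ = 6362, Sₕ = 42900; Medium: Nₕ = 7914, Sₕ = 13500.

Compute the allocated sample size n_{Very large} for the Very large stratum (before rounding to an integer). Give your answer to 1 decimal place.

162.8

Neyman allocation: nₕ = n·NₕSₕ / Σⱼ NⱼSⱼ.
Σ NⱼSⱼ = 1506·46900 + 15250·27300 + 6362·42900 + 7914·13500 = 8.667252 × 10^8.
n_{Very large} = 339·15250·27300 / (8.667252 × 10^8) = 162.8.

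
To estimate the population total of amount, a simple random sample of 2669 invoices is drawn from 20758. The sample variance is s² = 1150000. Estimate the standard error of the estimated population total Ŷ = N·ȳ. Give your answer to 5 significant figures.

402230

Var(Ŷ) = N²·Var(ȳ) = N²·(1 − n/N)·s²/n.
f = 2669/20758 = 0.12857693; Var(ȳ) = 0.87142307·1150000/2669 = 375.47266.
Var(Ŷ) = 20758² · 375.47266 = 1.6178913 × 10^11.
SE(Ŷ) = √(1.6178913 × 10^11) = 402230.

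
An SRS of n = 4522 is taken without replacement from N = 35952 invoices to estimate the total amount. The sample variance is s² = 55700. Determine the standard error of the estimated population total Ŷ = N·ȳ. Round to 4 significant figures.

118000

Var(Ŷ) = N²·Var(ȳ) = N²·(1 − n/N)·s²/n.
f = 4522/35952 = 0.12577882; Var(ȳ) = 0.87422118·55700/4522 = 10.768271.
Var(Ŷ) = 35952² · 10.768271 = 1.3918489 × 10^10.
SE(Ŷ) = √(1.3918489 × 10^10) = 118000.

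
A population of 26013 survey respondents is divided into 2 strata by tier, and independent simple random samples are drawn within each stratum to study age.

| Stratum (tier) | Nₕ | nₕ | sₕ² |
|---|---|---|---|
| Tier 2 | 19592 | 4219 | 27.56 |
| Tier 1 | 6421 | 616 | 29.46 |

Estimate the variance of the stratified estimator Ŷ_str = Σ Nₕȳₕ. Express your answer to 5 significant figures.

Var(Ŷ_str) = Σₕ Nₕ²(1 − fₕ)sₕ²/nₕ.
Tier 2: 19592²·(1 − 4219/19592)·27.56/4219 = 1.9674653 × 10^6.
Tier 1: 6421²·(1 − 616/6421)·29.46/616 = 1.7826124 × 10^6.
Sum = 3.7500777 × 10^6.

3.7501 × 10^6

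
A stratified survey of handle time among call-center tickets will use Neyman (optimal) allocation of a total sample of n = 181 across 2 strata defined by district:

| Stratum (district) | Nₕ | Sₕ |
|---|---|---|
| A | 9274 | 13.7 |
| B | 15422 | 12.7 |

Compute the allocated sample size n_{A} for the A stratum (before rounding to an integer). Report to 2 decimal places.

71.22

Neyman allocation: nₕ = n·NₕSₕ / Σⱼ NⱼSⱼ.
Σ NⱼSⱼ = 9274·13.7 + 15422·12.7 = 322913.2.
n_{A} = 181·9274·13.7 / 322913.2 = 71.22.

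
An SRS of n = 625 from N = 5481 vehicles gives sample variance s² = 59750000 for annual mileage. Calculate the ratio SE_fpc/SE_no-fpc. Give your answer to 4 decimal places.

0.9413

f = n/N = 625/5481 = 0.11403029.
SE_no-fpc = √(s²/n) = 309.1925; SE_fpc = √((1−f)s²/n) = 291.03042.
Ratio = √(1−f) = 0.94125964.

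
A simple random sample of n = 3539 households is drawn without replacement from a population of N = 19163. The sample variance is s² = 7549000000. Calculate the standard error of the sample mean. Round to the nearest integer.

Under SRS without replacement, Var(ȳ) = (1 − f)·s²/n with f = n/N = 3539/19163 = 0.18467881.
Var(ȳ) = (1 − 0.18467881)·7549000000/3539 = 0.81532119·2.1330884 × 10^6 = 1.7391522 × 10^6.
SE(ȳ) = √(1.7391522 × 10^6) = 1319.

1319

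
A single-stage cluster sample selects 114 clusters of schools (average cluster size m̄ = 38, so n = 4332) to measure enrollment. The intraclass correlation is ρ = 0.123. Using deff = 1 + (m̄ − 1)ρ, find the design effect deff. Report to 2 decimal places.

5.55

deff = 1 + (38 − 1)·0.123 = 1 + 4.551 = 5.551.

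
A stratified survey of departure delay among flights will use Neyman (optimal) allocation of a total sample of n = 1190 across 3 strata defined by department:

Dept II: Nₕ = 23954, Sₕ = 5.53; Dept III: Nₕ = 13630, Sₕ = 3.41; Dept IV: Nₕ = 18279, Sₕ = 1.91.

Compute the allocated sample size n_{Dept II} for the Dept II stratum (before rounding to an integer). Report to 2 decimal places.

737.10

Neyman allocation: nₕ = n·NₕSₕ / Σⱼ NⱼSⱼ.
Σ NⱼSⱼ = 23954·5.53 + 13630·3.41 + 18279·1.91 = 213856.81.
n_{Dept II} = 1190·23954·5.53 / 213856.81 = 737.10.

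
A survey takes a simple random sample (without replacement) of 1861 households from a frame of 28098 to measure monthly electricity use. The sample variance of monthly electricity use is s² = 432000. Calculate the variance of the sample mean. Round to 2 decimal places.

216.76

Under SRS without replacement, Var(ȳ) = (1 − f)·s²/n with f = n/N = 1861/28098 = 0.06623247.
Var(ȳ) = (1 − 0.06623247)·432000/1861 = 0.93376753·232.13326 = 216.7585.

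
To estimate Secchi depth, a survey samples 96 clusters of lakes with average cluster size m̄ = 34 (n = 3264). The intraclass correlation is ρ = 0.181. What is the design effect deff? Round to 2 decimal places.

deff = 1 + (34 − 1)·0.181 = 1 + 5.973 = 6.973.

6.97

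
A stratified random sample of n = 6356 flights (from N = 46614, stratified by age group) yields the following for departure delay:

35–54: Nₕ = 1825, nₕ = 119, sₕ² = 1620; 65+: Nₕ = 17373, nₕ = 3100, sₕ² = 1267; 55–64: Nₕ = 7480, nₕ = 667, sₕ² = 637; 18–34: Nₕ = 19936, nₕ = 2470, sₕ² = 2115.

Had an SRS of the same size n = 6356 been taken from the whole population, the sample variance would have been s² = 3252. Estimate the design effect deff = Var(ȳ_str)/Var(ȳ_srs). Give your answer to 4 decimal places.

Var(ȳ_str) = Σ Wₕ²(1−fₕ)sₕ²/nₕ with Wₕ = Nₕ/46614:
  35–54: (1825/46614)²·(1−119/1825)·1620/119 = 0.019506404
  65+: (17373/46614)²·(1−3100/17373)·1267/3100 = 0.046641474
  55–64: (7480/46614)²·(1−667/7480)·637/667 = 0.022398598
  18–34: (19936/46614)²·(1−2470/19936)·2115/2470 = 0.13721834
  → Var(ȳ_str) = 0.22576482.
Var(ȳ_srs) = (1 − 6356/46614)·3252/6356 = 0.44187809.
deff = 0.22576482 / 0.44187809 = 0.5109.

0.5109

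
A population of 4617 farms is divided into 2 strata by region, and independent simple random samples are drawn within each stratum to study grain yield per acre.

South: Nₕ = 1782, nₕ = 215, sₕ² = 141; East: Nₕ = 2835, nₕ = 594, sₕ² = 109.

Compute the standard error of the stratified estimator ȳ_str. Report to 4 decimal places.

0.3750

Var(ȳ_str) = Σₕ Wₕ²(1 − fₕ)sₕ²/nₕ with Wₕ = Nₕ/N, N = 4617.
South: Wₕ = 0.38596491; term = 0.38596491²·(1 − 0.12065095)·141/215 = 0.08590879.
East: Wₕ = 0.61403509; term = 0.61403509²·(1 − 0.20952381)·109/594 = 0.054690919.
Sum = 0.14059971.
SE = √(0.14059971) = 0.3750.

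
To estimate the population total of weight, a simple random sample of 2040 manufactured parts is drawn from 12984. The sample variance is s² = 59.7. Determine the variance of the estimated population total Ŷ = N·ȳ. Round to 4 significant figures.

4.158 × 10^6

Var(Ŷ) = N²·Var(ȳ) = N²·(1 − n/N)·s²/n.
f = 2040/12984 = 0.15711645; Var(ȳ) = 0.84288355·59.7/2040 = 0.024666739.
Var(Ŷ) = 12984² · 0.024666739 = 4.1584238 × 10^6.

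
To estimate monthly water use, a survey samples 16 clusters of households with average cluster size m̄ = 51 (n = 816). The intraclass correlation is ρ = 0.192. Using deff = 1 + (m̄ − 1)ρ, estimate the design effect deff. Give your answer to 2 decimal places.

deff = 1 + (51 − 1)·0.192 = 1 + 9.6 = 10.6.

10.60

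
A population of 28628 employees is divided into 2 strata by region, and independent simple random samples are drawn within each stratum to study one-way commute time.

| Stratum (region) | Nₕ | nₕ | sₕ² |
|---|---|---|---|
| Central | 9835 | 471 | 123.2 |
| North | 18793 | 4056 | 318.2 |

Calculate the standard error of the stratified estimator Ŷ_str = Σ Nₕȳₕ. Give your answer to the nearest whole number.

Var(Ŷ_str) = Σₕ Nₕ²(1 − fₕ)sₕ²/nₕ.
Central: 9835²·(1 − 471/9835)·123.2/471 = 2.4089377 × 10^7.
North: 18793²·(1 − 4056/18793)·318.2/4056 = 2.1727383 × 10^7.
Sum = 4.581676 × 10^7.
SE = √(4.581676 × 10^7) = 6769.

6769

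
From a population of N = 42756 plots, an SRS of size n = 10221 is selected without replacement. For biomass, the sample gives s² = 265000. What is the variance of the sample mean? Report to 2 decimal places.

Under SRS without replacement, Var(ȳ) = (1 − f)·s²/n with f = n/N = 10221/42756 = 0.23905417.
Var(ȳ) = (1 − 0.23905417)·265000/10221 = 0.76094583·25.927013 = 19.729052.

19.73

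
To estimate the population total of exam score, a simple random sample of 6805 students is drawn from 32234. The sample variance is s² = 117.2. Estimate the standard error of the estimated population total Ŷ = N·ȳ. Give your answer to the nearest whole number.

3757

Var(Ŷ) = N²·Var(ȳ) = N²·(1 − n/N)·s²/n.
f = 6805/32234 = 0.21111249; Var(ȳ) = 0.78888751·117.2/6805 = 0.013586718.
Var(Ŷ) = 32234² · 0.013586718 = 1.4117018 × 10^7.
SE(Ŷ) = √(1.4117018 × 10^7) = 3757.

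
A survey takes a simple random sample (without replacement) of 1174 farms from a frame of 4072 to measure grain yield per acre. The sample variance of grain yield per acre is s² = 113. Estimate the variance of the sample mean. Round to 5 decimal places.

0.06850

Under SRS without replacement, Var(ȳ) = (1 − f)·s²/n with f = n/N = 1174/4072 = 0.28831041.
Var(ȳ) = (1 − 0.28831041)·113/1174 = 0.71168959·0.096252129 = 0.068501638.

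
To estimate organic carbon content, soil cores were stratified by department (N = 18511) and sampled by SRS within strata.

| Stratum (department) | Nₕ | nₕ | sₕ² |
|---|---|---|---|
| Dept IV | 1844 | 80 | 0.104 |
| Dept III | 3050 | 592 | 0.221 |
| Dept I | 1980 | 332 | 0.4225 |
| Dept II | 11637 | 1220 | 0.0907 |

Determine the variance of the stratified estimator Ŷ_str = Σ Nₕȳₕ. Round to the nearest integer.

Var(Ŷ_str) = Σₕ Nₕ²(1 − fₕ)sₕ²/nₕ.
Dept IV: 1844²·(1 − 80/1844)·0.104/80 = 4228.6608.
Dept III: 3050²·(1 − 592/3050)·0.221/592 = 2798.6738.
Dept I: 1980²·(1 − 332/1980)·0.4225/332 = 4152.5133.
Dept II: 11637²·(1 − 1220/11637)·0.0907/1220 = 9012.2069.
Sum = 20192.055.

20192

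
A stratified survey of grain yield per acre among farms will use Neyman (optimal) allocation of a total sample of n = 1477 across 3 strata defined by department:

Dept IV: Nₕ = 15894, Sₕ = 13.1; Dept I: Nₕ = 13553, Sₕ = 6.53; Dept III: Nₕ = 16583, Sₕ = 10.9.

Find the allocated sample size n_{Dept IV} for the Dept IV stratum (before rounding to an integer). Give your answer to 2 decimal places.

Neyman allocation: nₕ = n·NₕSₕ / Σⱼ NⱼSⱼ.
Σ NⱼSⱼ = 15894·13.1 + 13553·6.53 + 16583·10.9 = 477467.19.
n_{Dept IV} = 1477·15894·13.1 / 477467.19 = 644.08.

644.08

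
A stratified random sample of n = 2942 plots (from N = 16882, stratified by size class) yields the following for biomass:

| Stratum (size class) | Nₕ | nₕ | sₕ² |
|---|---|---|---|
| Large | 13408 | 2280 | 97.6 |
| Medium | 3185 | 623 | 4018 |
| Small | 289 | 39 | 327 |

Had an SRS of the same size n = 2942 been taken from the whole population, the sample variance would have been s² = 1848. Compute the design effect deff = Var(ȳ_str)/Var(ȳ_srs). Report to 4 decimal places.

Var(ȳ_str) = Σ Wₕ²(1−fₕ)sₕ²/nₕ with Wₕ = Nₕ/16882:
  Large: (13408/16882)²·(1−2280/13408)·97.6/2280 = 0.022410332
  Medium: (3185/16882)²·(1−623/3185)·4018/623 = 0.18465567
  Small: (289/16882)²·(1−39/289)·327/39 = 0.0021255592
  → Var(ȳ_str) = 0.20919156.
Var(ȳ_srs) = (1 − 2942/16882)·1848/2942 = 0.51867842.
deff = 0.20919156 / 0.51867842 = 0.4033.

0.4033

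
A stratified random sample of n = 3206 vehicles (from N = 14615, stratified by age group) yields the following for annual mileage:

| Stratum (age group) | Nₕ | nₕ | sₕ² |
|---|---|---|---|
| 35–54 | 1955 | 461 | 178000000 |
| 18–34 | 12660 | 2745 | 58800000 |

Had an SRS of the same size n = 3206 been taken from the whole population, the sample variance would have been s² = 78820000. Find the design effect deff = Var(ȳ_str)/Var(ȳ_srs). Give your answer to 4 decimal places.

0.9310

Var(ȳ_str) = Σ Wₕ²(1−fₕ)sₕ²/nₕ with Wₕ = Nₕ/14615:
  35–54: (1955/14615)²·(1−461/1955)·178000000/461 = 5279.8161
  18–34: (12660/14615)²·(1−2745/12660)·58800000/2745 = 12588.204
  → Var(ȳ_str) = 17868.02.
Var(ȳ_srs) = (1 − 3206/14615)·78820000/3206 = 19192.064.
deff = 17868.02 / 19192.064 = 0.9310.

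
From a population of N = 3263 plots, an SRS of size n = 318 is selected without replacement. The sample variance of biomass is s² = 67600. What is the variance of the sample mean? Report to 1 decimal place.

191.9

Under SRS without replacement, Var(ȳ) = (1 − f)·s²/n with f = n/N = 318/3263 = 0.09745633.
Var(ȳ) = (1 − 0.09745633)·67600/318 = 0.90254367·212.57862 = 191.86148.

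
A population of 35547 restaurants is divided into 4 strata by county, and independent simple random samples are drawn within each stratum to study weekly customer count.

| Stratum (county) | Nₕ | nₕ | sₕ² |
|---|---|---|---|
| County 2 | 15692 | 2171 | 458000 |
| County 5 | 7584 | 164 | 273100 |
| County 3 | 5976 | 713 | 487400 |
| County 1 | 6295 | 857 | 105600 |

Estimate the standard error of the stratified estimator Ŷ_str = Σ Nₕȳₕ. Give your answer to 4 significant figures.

Var(Ŷ_str) = Σₕ Nₕ²(1 − fₕ)sₕ²/nₕ.
County 2: 15692²·(1 − 2171/15692)·458000/2171 = 4.4760277 × 10^10.
County 5: 7584²·(1 − 164/7584)·273100/164 = 9.3708736 × 10^10.
County 3: 5976²·(1 − 713/5976)·487400/713 = 2.1500074 × 10^10.
County 1: 6295²·(1 − 857/6295)·105600/857 = 4.2181113 × 10^9.
Sum = 1.641872 × 10^11.
SE = √(1.641872 × 10^11) = 405200.

405200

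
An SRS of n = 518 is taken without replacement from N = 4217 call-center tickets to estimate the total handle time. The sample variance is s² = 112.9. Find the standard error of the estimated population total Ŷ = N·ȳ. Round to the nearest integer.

Var(Ŷ) = N²·Var(ȳ) = N²·(1 − n/N)·s²/n.
f = 518/4217 = 0.12283614; Var(ȳ) = 0.87716386·112.9/518 = 0.19118108.
Var(Ŷ) = 4217² · 0.19118108 = 3.3997902 × 10^6.
SE(Ŷ) = √(3.3997902 × 10^6) = 1844.

1844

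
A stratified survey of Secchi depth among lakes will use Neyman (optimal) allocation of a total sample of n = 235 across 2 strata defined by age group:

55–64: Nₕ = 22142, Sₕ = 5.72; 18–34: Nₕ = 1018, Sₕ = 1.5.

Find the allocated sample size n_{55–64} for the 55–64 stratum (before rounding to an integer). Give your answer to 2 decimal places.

Neyman allocation: nₕ = n·NₕSₕ / Σⱼ NⱼSⱼ.
Σ NⱼSⱼ = 22142·5.72 + 1018·1.5 = 128179.24.
n_{55–64} = 235·22142·5.72 / 128179.24 = 232.20.

232.20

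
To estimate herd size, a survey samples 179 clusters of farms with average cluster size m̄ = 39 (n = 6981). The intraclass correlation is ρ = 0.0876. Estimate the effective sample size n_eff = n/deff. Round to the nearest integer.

1613

deff = 1 + (39 − 1)·0.0876 = 1 + 3.3288 = 4.3288.
n_eff = 6981 / 4.3288 = 1613.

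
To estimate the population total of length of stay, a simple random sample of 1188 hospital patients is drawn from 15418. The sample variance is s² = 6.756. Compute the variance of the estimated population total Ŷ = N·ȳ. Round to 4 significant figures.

1.248 × 10^6

Var(Ŷ) = N²·Var(ȳ) = N²·(1 − n/N)·s²/n.
f = 1188/15418 = 0.07705280; Var(ȳ) = 0.92294720·6.756/1188 = 0.0052486796.
Var(Ŷ) = 15418² · 0.0052486796 = 1.2476884 × 10^6.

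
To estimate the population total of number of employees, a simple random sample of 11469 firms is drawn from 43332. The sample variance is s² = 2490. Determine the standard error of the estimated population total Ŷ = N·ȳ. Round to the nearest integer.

Var(Ŷ) = N²·Var(ȳ) = N²·(1 − n/N)·s²/n.
f = 11469/43332 = 0.26467737; Var(ȳ) = 0.73532263·2490/11469 = 0.15964368.
Var(Ŷ) = 43332² · 0.15964368 = 2.9975691 × 10^8.
SE(Ŷ) = √(2.9975691 × 10^8) = 17313.

17313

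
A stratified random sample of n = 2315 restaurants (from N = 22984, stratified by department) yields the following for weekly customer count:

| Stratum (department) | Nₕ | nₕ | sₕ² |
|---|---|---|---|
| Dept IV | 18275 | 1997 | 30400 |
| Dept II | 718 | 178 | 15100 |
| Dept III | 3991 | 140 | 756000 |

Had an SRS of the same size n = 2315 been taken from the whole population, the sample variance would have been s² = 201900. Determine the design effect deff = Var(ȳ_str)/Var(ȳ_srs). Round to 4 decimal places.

2.1133

Var(ȳ_str) = Σ Wₕ²(1−fₕ)sₕ²/nₕ with Wₕ = Nₕ/22984:
  Dept IV: (18275/22984)²·(1−1997/18275)·30400/1997 = 8.5724058
  Dept II: (718/22984)²·(1−178/718)·15100/178 = 0.062262123
  Dept III: (3991/22984)²·(1−140/3991)·756000/140 = 157.10781
  → Var(ȳ_str) = 165.74248.
Var(ȳ_srs) = (1 − 2315/22984)·201900/2315 = 78.429451.
deff = 165.74248 / 78.429451 = 2.1133.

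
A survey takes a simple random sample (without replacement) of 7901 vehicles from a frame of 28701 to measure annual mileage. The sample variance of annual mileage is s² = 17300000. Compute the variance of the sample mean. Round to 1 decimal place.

Under SRS without replacement, Var(ȳ) = (1 − f)·s²/n with f = n/N = 7901/28701 = 0.27528658.
Var(ȳ) = (1 − 0.27528658)·17300000/7901 = 0.72471342·2189.5963 = 1586.8298.

1586.8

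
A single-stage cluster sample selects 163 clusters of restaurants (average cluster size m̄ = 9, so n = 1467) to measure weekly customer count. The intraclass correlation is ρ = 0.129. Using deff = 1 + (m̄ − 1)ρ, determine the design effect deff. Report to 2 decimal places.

2.03

deff = 1 + (9 − 1)·0.129 = 1 + 1.032 = 2.032.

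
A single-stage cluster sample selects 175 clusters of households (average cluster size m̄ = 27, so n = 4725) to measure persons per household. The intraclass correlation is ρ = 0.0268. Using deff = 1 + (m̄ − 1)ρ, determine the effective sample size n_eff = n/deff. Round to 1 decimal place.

2784.7

deff = 1 + (27 − 1)·0.0268 = 1 + 0.6968 = 1.6968.
n_eff = 4725 / 1.6968 = 2784.7.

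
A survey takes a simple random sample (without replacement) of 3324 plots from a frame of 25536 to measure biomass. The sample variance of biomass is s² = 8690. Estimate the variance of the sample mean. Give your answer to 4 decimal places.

Under SRS without replacement, Var(ȳ) = (1 − f)·s²/n with f = n/N = 3324/25536 = 0.13016917.
Var(ȳ) = (1 − 0.13016917)·8690/3324 = 0.86983083·2.6143201 = 2.2740162.

2.2740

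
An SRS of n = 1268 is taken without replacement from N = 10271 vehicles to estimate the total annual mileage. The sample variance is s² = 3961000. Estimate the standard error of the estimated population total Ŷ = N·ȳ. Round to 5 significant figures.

537460

Var(Ŷ) = N²·Var(ȳ) = N²·(1 − n/N)·s²/n.
f = 1268/10271 = 0.12345439; Var(ȳ) = 0.87654561·3961000/1268 = 2738.1681.
Var(Ŷ) = 10271² · 2738.1681 = 2.8885877 × 10^11.
SE(Ŷ) = √(2.8885877 × 10^11) = 537460.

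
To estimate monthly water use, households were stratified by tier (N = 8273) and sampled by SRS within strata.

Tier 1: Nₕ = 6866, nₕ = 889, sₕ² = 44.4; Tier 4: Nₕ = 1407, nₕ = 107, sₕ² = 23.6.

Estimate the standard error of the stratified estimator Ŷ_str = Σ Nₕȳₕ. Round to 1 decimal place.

1566.2

Var(Ŷ_str) = Σₕ Nₕ²(1 − fₕ)sₕ²/nₕ.
Tier 1: 6866²·(1 − 889/6866)·44.4/889 = 2.049596 × 10^6.
Tier 4: 1407²·(1 − 107/1407)·23.6/107 = 403427.66.
Sum = 2.4530237 × 10^6.
SE = √(2.4530237 × 10^6) = 1566.2.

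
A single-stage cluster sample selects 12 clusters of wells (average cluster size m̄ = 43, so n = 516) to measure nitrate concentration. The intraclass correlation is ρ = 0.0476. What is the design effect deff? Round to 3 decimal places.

2.999

deff = 1 + (43 − 1)·0.0476 = 1 + 1.9992 = 2.9992.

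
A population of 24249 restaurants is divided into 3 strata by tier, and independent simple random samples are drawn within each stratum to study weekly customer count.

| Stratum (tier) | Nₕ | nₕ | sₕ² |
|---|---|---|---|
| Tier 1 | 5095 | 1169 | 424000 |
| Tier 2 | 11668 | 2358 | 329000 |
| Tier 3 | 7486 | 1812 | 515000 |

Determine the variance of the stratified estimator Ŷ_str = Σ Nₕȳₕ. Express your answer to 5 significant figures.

3.4484 × 10^10

Var(Ŷ_str) = Σₕ Nₕ²(1 − fₕ)sₕ²/nₕ.
Tier 1: 5095²·(1 − 1169/5095)·424000/1169 = 7.2551405 × 10^9.
Tier 2: 11668²·(1 − 2358/11668)·329000/2358 = 1.5156475 × 10^10.
Tier 3: 7486²·(1 − 1812/7486)·515000/1812 = 1.2072249 × 10^10.
Sum = 3.4483865 × 10^10.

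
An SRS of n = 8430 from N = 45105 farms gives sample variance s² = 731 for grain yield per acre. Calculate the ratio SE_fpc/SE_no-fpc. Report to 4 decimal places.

f = n/N = 8430/45105 = 0.18689724.
SE_no-fpc = √(s²/n) = 0.29447261; SE_fpc = √((1−f)s²/n) = 0.26553246.
Ratio = √(1−f) = 0.90172211.

0.9017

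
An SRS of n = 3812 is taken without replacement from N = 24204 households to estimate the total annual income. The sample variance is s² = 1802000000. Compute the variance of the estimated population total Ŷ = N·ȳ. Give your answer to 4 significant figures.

2.333 × 10^14

Var(Ŷ) = N²·Var(ȳ) = N²·(1 − n/N)·s²/n.
f = 3812/24204 = 0.15749463; Var(ȳ) = 0.84250537·1802000000/3812 = 398267.23.
Var(Ŷ) = 24204² · 398267.23 = 2.3331833 × 10^14.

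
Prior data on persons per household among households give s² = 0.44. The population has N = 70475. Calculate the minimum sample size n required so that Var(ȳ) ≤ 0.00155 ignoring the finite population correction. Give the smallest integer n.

284

Without fpc, n₀ = s²/D = 0.44/0.00155 = 283.8710.
Rounding up, n = 284.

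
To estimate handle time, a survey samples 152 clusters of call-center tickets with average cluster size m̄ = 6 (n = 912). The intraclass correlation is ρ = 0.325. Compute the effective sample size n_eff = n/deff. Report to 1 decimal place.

deff = 1 + (6 − 1)·0.325 = 1 + 1.625 = 2.625.
n_eff = 912 / 2.625 = 347.4.

347.4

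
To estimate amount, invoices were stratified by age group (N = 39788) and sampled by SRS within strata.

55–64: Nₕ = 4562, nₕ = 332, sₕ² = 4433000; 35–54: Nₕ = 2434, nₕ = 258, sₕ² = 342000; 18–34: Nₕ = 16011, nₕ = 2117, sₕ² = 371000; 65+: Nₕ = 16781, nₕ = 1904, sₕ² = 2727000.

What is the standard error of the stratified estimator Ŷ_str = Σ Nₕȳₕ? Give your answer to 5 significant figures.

813160

Var(Ŷ_str) = Σₕ Nₕ²(1 − fₕ)sₕ²/nₕ.
55–64: 4562²·(1 − 332/4562)·4433000/332 = 2.5766492 × 10^11.
35–54: 2434²·(1 − 258/2434)·342000/258 = 7.0207881 × 10^9.
18–34: 16011²·(1 − 2117/16011)·371000/2117 = 3.8985114 × 10^10.
65+: 16781²·(1 − 1904/16781)·2727000/1904 = 3.5756203 × 10^11.
Sum = 6.6123285 × 10^11.
SE = √(6.6123285 × 10^11) = 813160.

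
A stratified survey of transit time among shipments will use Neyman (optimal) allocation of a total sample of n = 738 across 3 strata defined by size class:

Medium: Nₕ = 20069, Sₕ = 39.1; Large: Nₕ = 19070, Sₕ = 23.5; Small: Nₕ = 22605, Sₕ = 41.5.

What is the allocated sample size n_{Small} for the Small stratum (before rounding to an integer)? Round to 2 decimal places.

Neyman allocation: nₕ = n·NₕSₕ / Σⱼ NⱼSⱼ.
Σ NⱼSⱼ = 20069·39.1 + 19070·23.5 + 22605·41.5 = 2.1709504 × 10^6.
n_{Small} = 738·22605·41.5 / (2.1709504 × 10^6) = 318.90.

318.90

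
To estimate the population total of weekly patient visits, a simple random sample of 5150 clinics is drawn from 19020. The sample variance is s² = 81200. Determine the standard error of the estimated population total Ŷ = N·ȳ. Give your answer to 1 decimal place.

Var(Ŷ) = N²·Var(ȳ) = N²·(1 − n/N)·s²/n.
f = 5150/19020 = 0.27076761; Var(ȳ) = 0.72923239·81200/5150 = 11.4978.
Var(Ŷ) = 19020² · 11.4978 = 4.1594487 × 10^9.
SE(Ŷ) = √(4.1594487 × 10^9) = 64493.8.

64493.8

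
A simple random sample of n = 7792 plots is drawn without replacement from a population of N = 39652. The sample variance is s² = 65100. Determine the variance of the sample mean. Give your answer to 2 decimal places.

Under SRS without replacement, Var(ȳ) = (1 − f)·s²/n with f = n/N = 7792/39652 = 0.19650963.
Var(ȳ) = (1 − 0.19650963)·65100/7792 = 0.80349037·8.3547228 = 6.7129393.

6.71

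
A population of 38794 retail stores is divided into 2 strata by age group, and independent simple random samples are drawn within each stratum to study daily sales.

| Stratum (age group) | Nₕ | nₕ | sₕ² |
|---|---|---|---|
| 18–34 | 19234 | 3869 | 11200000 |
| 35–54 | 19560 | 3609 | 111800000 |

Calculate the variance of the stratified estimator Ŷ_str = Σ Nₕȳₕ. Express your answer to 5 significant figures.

1.0521 × 10^13

Var(Ŷ_str) = Σₕ Nₕ²(1 − fₕ)sₕ²/nₕ.
18–34: 19234²·(1 − 3869/19234)·11200000/3869 = 8.5550287 × 10^11.
35–54: 19560²·(1 − 3609/19560)·111800000/3609 = 9.6652187 × 10^12.
Sum = 1.0520722 × 10^13.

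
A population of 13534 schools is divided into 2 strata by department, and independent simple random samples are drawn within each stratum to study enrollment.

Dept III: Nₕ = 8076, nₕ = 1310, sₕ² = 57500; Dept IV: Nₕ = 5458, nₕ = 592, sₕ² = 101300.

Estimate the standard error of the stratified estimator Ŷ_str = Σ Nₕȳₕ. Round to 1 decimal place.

83324.6

Var(Ŷ_str) = Σₕ Nₕ²(1 − fₕ)sₕ²/nₕ.
Dept III: 8076²·(1 − 1310/8076)·57500/1310 = 2.3984179 × 10^9.
Dept IV: 5458²·(1 − 592/5458)·101300/592 = 4.544576 × 10^9.
Sum = 6.9429939 × 10^9.
SE = √(6.9429939 × 10^9) = 83324.6.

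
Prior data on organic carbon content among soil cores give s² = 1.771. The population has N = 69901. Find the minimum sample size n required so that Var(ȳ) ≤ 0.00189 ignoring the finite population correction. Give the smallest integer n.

Without fpc, n₀ = s²/D = 1.771/0.00189 = 937.0370.
Rounding up, n = 938.

938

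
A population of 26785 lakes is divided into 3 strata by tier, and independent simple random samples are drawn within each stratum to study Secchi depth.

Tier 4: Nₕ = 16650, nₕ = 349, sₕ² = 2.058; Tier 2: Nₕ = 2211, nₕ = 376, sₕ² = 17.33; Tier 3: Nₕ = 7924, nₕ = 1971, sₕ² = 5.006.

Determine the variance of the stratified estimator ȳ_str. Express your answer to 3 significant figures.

0.00266

Var(ȳ_str) = Σₕ Wₕ²(1 − fₕ)sₕ²/nₕ with Wₕ = Nₕ/N, N = 26785.
Tier 4: Wₕ = 0.62161658; term = 0.62161658²·(1 − 0.02096096)·2.058/349 = 0.0022308231.
Tier 2: Wₕ = 0.08254620; term = 0.08254620²·(1 − 0.17005880)·17.33/376 = 2.606467 × 10^-4.
Tier 3: Wₕ = 0.29583722; term = 0.29583722²·(1 − 0.24873801)·5.006/1971 = 1.6699415 × 10^-4.
Sum = 0.002658464.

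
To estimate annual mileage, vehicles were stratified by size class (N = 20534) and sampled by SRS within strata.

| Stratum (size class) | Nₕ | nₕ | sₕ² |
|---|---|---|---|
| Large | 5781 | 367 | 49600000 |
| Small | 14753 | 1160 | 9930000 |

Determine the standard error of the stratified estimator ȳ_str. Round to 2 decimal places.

118.76

Var(ȳ_str) = Σₕ Wₕ²(1 − fₕ)sₕ²/nₕ with Wₕ = Nₕ/N, N = 20534.
Large: Wₕ = 0.28153307; term = 0.28153307²·(1 − 0.06348383)·49600000/367 = 10032.051.
Small: Wₕ = 0.71846693; term = 0.71846693²·(1 − 0.07862808)·9930000/1160 = 4071.3628.
Sum = 14103.414.
SE = √(14103.414) = 118.76.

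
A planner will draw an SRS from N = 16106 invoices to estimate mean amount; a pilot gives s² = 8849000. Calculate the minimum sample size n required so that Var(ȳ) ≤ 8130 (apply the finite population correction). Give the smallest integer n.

1020

Without fpc, n₀ = s²/D = 8849000/8130 = 1088.4379.
With fpc, (1 − n/N)·s²/n ≤ D requires n ≥ n₀/(1 + n₀/N) = 1088.4379/(1 + 1088.4379/16106) = 1019.5379.
Rounding up, n = 1020.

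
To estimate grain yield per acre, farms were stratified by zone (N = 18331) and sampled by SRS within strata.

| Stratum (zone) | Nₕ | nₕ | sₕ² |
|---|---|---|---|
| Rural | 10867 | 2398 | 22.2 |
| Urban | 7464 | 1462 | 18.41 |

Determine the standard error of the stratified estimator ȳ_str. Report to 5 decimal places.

Var(ȳ_str) = Σₕ Wₕ²(1 − fₕ)sₕ²/nₕ with Wₕ = Nₕ/N, N = 18331.
Rural: Wₕ = 0.59282090; term = 0.59282090²·(1 − 0.22066808)·22.2/2398 = 0.0025355564.
Urban: Wₕ = 0.40717910; term = 0.40717910²·(1 − 0.19587353)·18.41/1462 = 0.0016788107.
Sum = 0.0042143671.
SE = √(0.0042143671) = 0.06492.

0.06492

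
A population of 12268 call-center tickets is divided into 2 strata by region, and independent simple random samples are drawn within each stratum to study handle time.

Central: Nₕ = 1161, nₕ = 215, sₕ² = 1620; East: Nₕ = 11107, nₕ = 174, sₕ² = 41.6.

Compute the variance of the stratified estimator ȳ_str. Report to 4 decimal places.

0.2479

Var(ȳ_str) = Σₕ Wₕ²(1 − fₕ)sₕ²/nₕ with Wₕ = Nₕ/N, N = 12268.
Central: Wₕ = 0.09463645; term = 0.09463645²·(1 − 0.18518519)·1620/215 = 0.054986031.
East: Wₕ = 0.90536355; term = 0.90536355²·(1 − 0.01566580)·41.6/174 = 0.1929002.
Sum = 0.24788623.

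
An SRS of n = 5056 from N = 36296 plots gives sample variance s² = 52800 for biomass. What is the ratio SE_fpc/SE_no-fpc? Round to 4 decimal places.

0.9277

f = n/N = 5056/36296 = 0.13929910.
SE_no-fpc = √(s²/n) = 3.231569; SE_fpc = √((1−f)s²/n) = 2.9980547.
Ratio = √(1−f) = 0.92773967.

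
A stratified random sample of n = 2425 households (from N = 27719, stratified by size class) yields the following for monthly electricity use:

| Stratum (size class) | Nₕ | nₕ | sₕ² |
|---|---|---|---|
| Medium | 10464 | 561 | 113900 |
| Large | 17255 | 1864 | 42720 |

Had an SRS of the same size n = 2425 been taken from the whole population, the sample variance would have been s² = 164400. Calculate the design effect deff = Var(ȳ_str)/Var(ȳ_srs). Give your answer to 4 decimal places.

Var(ȳ_str) = Σ Wₕ²(1−fₕ)sₕ²/nₕ with Wₕ = Nₕ/27719:
  Medium: (10464/27719)²·(1−561/10464)·113900/561 = 27.382321
  Large: (17255/27719)²·(1−1864/17255)·42720/1864 = 7.9215838
  → Var(ȳ_str) = 35.303905.
Var(ȳ_srs) = (1 − 2425/27719)·164400/2425 = 61.862865.
deff = 35.303905 / 61.862865 = 0.5707.

0.5707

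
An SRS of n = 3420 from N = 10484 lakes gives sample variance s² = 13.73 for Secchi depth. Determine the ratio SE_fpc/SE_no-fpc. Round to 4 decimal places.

f = n/N = 3420/10484 = 0.32621137.
SE_no-fpc = √(s²/n) = 0.063361028; SE_fpc = √((1−f)s²/n) = 0.052009665.
Ratio = √(1−f) = 0.82084629.

0.8208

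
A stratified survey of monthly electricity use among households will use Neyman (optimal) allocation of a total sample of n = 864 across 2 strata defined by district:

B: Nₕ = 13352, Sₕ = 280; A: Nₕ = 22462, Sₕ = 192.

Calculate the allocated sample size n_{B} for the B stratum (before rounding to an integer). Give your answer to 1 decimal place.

401.2

Neyman allocation: nₕ = n·NₕSₕ / Σⱼ NⱼSⱼ.
Σ NⱼSⱼ = 13352·280 + 22462·192 = 8.051264 × 10^6.
n_{B} = 864·13352·280 / (8.051264 × 10^6) = 401.2.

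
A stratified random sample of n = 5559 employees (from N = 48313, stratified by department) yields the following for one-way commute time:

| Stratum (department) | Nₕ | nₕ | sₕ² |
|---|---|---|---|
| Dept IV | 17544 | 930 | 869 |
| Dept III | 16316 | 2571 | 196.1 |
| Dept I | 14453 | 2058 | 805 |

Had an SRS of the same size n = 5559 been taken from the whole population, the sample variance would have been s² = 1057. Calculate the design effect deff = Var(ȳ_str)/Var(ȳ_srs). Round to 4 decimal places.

0.9154

Var(ȳ_str) = Σ Wₕ²(1−fₕ)sₕ²/nₕ with Wₕ = Nₕ/48313:
  Dept IV: (17544/48313)²·(1−930/17544)·869/930 = 0.11668409
  Dept III: (16316/48313)²·(1−2571/16316)·196.1/2571 = 0.0073283457
  Dept I: (14453/48313)²·(1−2058/14453)·805/2058 = 0.03002113
  → Var(ȳ_str) = 0.15403357.
Var(ȳ_srs) = (1 − 5559/48313)·1057/5559 = 0.16826394.
deff = 0.15403357 / 0.16826394 = 0.9154.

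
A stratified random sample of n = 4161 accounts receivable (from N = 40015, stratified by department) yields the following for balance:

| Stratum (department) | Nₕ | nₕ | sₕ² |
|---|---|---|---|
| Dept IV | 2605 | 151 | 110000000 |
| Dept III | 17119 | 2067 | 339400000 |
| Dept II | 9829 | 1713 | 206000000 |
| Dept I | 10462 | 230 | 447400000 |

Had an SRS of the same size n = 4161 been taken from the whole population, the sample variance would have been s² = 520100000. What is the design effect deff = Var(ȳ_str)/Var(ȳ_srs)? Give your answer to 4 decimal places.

1.4766

Var(ȳ_str) = Σ Wₕ²(1−fₕ)sₕ²/nₕ with Wₕ = Nₕ/40015:
  Dept IV: (2605/40015)²·(1−151/2605)·110000000/151 = 2908.3883
  Dept III: (17119/40015)²·(1−2067/17119)·339400000/2067 = 26423.985
  Dept II: (9829/40015)²·(1−1713/9829)·206000000/1713 = 5991.2244
  Dept I: (10462/40015)²·(1−230/10462)·447400000/230 = 130046.22
  → Var(ȳ_str) = 165369.82.
Var(ȳ_srs) = (1 − 4161/40015)·520100000/4161 = 111996.37.
deff = 165369.82 / 111996.37 = 1.4766.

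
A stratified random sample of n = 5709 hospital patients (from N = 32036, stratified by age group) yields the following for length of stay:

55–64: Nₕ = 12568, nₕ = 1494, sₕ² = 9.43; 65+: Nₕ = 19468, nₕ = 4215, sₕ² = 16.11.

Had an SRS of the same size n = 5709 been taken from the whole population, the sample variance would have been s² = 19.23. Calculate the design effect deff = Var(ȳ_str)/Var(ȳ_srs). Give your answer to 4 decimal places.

Var(ȳ_str) = Σ Wₕ²(1−fₕ)sₕ²/nₕ with Wₕ = Nₕ/32036:
  55–64: (12568/32036)²·(1−1494/12568)·9.43/1494 = 8.5596344 × 10^-4
  65+: (19468/32036)²·(1−4215/19468)·16.11/4215 = 0.0011058545
  → Var(ȳ_str) = 0.0019618179.
Var(ȳ_srs) = (1 − 5709/32036)·19.23/5709 = 0.0027681035.
deff = 0.0019618179 / 0.0027681035 = 0.7087.

0.7087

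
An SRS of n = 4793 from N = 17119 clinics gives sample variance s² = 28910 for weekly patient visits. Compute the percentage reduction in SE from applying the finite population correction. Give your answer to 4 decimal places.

15.1461

f = n/N = 4793/17119 = 0.27998131.
SE_no-fpc = √(s²/n) = 2.4559546; SE_fpc = √((1−f)s²/n) = 2.0839736.
Ratio = √(1−f) = 0.84853915. Reduction = 100·(1 − 0.84853915) = 15.1461%.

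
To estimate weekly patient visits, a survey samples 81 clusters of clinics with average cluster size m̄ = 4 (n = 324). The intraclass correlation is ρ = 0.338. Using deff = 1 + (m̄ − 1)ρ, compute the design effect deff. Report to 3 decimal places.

deff = 1 + (4 − 1)·0.338 = 1 + 1.014 = 2.014.

2.014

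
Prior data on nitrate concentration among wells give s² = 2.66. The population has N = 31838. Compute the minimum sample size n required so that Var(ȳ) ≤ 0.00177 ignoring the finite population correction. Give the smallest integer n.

Without fpc, n₀ = s²/D = 2.66/0.00177 = 1502.8249.
Rounding up, n = 1503.

1503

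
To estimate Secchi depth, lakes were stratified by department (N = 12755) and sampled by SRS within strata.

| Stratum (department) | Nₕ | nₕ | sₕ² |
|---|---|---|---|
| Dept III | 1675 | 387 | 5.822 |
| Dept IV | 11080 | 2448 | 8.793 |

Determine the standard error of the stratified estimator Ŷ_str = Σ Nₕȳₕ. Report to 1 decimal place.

613.2

Var(Ŷ_str) = Σₕ Nₕ²(1 − fₕ)sₕ²/nₕ.
Dept III: 1675²·(1 − 387/1675)·5.822/387 = 32455.77.
Dept IV: 11080²·(1 − 2448/11080)·8.793/2448 = 343539.64.
Sum = 375995.41.
SE = √(375995.41) = 613.2.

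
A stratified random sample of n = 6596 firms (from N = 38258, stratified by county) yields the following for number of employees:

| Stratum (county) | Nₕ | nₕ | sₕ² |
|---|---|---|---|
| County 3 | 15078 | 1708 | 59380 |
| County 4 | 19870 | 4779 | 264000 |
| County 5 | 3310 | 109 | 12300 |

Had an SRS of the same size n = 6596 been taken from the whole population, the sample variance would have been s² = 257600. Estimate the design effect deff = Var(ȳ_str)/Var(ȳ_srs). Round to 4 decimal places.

Var(ȳ_str) = Σ Wₕ²(1−fₕ)sₕ²/nₕ with Wₕ = Nₕ/38258:
  County 3: (15078/38258)²·(1−1708/15078)·59380/1708 = 4.7883176
  County 4: (19870/38258)²·(1−4779/19870)·264000/4779 = 11.317181
  County 5: (3310/38258)²·(1−109/3310)·12300/109 = 0.81686024
  → Var(ȳ_str) = 16.922359.
Var(ȳ_srs) = (1 − 6596/38258)·257600/6596 = 32.32074.
deff = 16.922359 / 32.32074 = 0.5236.

0.5236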